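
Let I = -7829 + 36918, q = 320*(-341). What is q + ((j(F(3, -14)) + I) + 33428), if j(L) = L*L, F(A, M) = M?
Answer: -46407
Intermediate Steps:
q = -109120
j(L) = L**2
I = 29089
q + ((j(F(3, -14)) + I) + 33428) = -109120 + (((-14)**2 + 29089) + 33428) = -109120 + ((196 + 29089) + 33428) = -109120 + (29285 + 33428) = -109120 + 62713 = -46407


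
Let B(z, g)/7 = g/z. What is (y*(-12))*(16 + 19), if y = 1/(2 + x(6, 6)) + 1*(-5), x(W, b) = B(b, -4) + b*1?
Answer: 1974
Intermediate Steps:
B(z, g) = 7*g/z (B(z, g) = 7*(g/z) = 7*g/z)
x(W, b) = b - 28/b (x(W, b) = 7*(-4)/b + b*1 = -28/b + b = b - 28/b)
y = -47/10 (y = 1/(2 + (6 - 28/6)) + 1*(-5) = 1/(2 + (6 - 28*⅙)) - 5 = 1/(2 + (6 - 14/3)) - 5 = 1/(2 + 4/3) - 5 = 1/(10/3) - 5 = 3/10 - 5 = -47/10 ≈ -4.7000)
(y*(-12))*(16 + 19) = (-47/10*(-12))*(16 + 19) = (282/5)*35 = 1974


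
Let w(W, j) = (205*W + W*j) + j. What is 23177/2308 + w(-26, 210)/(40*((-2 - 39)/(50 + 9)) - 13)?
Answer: 1496486799/5555356 ≈ 269.38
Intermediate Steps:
w(W, j) = j + 205*W + W*j
23177/2308 + w(-26, 210)/(40*((-2 - 39)/(50 + 9)) - 13) = 23177/2308 + (210 + 205*(-26) - 26*210)/(40*((-2 - 39)/(50 + 9)) - 13) = 23177*(1/2308) + (210 - 5330 - 5460)/(40*(-41/59) - 13) = 23177/2308 - 10580/(40*(-41*1/59) - 13) = 23177/2308 - 10580/(40*(-41/59) - 13) = 23177/2308 - 10580/(-1640/59 - 13) = 23177/2308 - 10580/(-2407/59) = 23177/2308 - 10580*(-59/2407) = 23177/2308 + 624220/2407 = 1496486799/5555356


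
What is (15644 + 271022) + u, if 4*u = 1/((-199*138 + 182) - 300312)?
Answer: 375637953087/1310368 ≈ 2.8667e+5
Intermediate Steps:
u = -1/1310368 (u = 1/(4*((-199*138 + 182) - 300312)) = 1/(4*((-27462 + 182) - 300312)) = 1/(4*(-27280 - 300312)) = (1/4)/(-327592) = (1/4)*(-1/327592) = -1/1310368 ≈ -7.6314e-7)
(15644 + 271022) + u = (15644 + 271022) - 1/1310368 = 286666 - 1/1310368 = 375637953087/1310368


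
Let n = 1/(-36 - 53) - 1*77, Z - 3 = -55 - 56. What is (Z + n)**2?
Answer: 271129156/7921 ≈ 34229.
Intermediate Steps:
Z = -108 (Z = 3 + (-55 - 56) = 3 - 111 = -108)
n = -6854/89 (n = 1/(-89) - 77 = -1/89 - 77 = -6854/89 ≈ -77.011)
(Z + n)**2 = (-108 - 6854/89)**2 = (-16466/89)**2 = 271129156/7921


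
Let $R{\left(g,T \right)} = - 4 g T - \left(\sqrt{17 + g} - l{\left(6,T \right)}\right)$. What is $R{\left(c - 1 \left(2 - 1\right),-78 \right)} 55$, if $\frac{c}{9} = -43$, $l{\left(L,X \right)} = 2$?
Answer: $-6657970 - 55 i \sqrt{371} \approx -6.658 \cdot 10^{6} - 1059.4 i$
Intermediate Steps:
$c = -387$ ($c = 9 \left(-43\right) = -387$)
$R{\left(g,T \right)} = 2 - \sqrt{17 + g} - 4 T g$ ($R{\left(g,T \right)} = - 4 g T - \left(-2 + \sqrt{17 + g}\right) = - 4 T g - \left(-2 + \sqrt{17 + g}\right) = 2 - \sqrt{17 + g} - 4 T g$)
$R{\left(c - 1 \left(2 - 1\right),-78 \right)} 55 = \left(2 - \sqrt{17 - \left(387 + 1 \left(2 - 1\right)\right)} - - 312 \left(-387 - 1 \left(2 - 1\right)\right)\right) 55 = \left(2 - \sqrt{17 - \left(387 + 1 \cdot 1\right)} - - 312 \left(-387 - 1 \cdot 1\right)\right) 55 = \left(2 - \sqrt{17 - 388} - - 312 \left(-387 - 1\right)\right) 55 = \left(2 - \sqrt{17 - 388} - \left(-312\right) \left(-388\right)\right) 55 = \left(2 - \sqrt{-371} - 121056\right) 55 = \left(2 - i \sqrt{371} - 121056\right) 55 = \left(-121054 - i \sqrt{371}\right) 55 = -6657970 - 55 i \sqrt{371}$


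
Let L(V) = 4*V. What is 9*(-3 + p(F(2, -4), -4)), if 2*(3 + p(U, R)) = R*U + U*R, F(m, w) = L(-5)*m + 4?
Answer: 1242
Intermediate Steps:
F(m, w) = 4 - 20*m (F(m, w) = (4*(-5))*m + 4 = -20*m + 4 = 4 - 20*m)
p(U, R) = -3 + R*U (p(U, R) = -3 + (R*U + U*R)/2 = -3 + (R*U + R*U)/2 = -3 + (2*R*U)/2 = -3 + R*U)
9*(-3 + p(F(2, -4), -4)) = 9*(-3 + (-3 - 4*(4 - 20*2))) = 9*(-3 + (-3 - 4*(4 - 40))) = 9*(-3 + (-3 - 4*(-36))) = 9*(-3 + (-3 + 144)) = 9*(-3 + 141) = 9*138 = 1242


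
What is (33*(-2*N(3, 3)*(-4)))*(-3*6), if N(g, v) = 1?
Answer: -4752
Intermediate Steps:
(33*(-2*N(3, 3)*(-4)))*(-3*6) = (33*(-2*1*(-4)))*(-3*6) = (33*(-2*(-4)))*(-18) = (33*8)*(-18) = 264*(-18) = -4752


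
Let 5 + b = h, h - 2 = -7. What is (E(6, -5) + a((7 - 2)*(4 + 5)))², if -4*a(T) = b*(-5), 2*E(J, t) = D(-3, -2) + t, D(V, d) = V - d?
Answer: 961/4 ≈ 240.25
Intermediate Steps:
E(J, t) = -½ + t/2 (E(J, t) = ((-3 - 1*(-2)) + t)/2 = ((-3 + 2) + t)/2 = (-1 + t)/2 = -½ + t/2)
h = -5 (h = 2 - 7 = -5)
b = -10 (b = -5 - 5 = -10)
a(T) = -25/2 (a(T) = -(-5)*(-5)/2 = -¼*50 = -25/2)
(E(6, -5) + a((7 - 2)*(4 + 5)))² = ((-½ + (½)*(-5)) - 25/2)² = ((-½ - 5/2) - 25/2)² = (-3 - 25/2)² = (-31/2)² = 961/4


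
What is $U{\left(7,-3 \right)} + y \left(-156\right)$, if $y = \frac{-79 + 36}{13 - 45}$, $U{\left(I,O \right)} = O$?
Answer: $- \frac{1701}{8} \approx -212.63$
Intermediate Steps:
$y = \frac{43}{32}$ ($y = - \frac{43}{-32} = \left(-43\right) \left(- \frac{1}{32}\right) = \frac{43}{32} \approx 1.3438$)
$U{\left(7,-3 \right)} + y \left(-156\right) = -3 + \frac{43}{32} \left(-156\right) = -3 - \frac{1677}{8} = - \frac{1701}{8}$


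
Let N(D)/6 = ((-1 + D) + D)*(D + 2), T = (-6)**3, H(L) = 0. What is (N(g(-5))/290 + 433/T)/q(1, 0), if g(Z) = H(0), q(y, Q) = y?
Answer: -64081/31320 ≈ -2.0460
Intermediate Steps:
T = -216
g(Z) = 0
N(D) = 6*(-1 + 2*D)*(2 + D) (N(D) = 6*(((-1 + D) + D)*(D + 2)) = 6*((-1 + 2*D)*(2 + D)) = 6*(-1 + 2*D)*(2 + D))
(N(g(-5))/290 + 433/T)/q(1, 0) = ((-12 + 12*0**2 + 18*0)/290 + 433/(-216))/1 = ((-12 + 12*0 + 0)*(1/290) + 433*(-1/216))*1 = ((-12 + 0 + 0)*(1/290) - 433/216)*1 = (-12*1/290 - 433/216)*1 = (-6/145 - 433/216)*1 = -64081/31320*1 = -64081/31320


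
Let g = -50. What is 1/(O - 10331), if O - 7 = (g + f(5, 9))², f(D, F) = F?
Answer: -1/8643 ≈ -0.00011570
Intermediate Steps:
O = 1688 (O = 7 + (-50 + 9)² = 7 + (-41)² = 7 + 1681 = 1688)
1/(O - 10331) = 1/(1688 - 10331) = 1/(-8643) = -1/8643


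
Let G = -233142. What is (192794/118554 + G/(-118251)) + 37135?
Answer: 4132149170002/111262929 ≈ 37139.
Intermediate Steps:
(192794/118554 + G/(-118251)) + 37135 = (192794/118554 - 233142/(-118251)) + 37135 = (192794*(1/118554) - 233142*(-1/118251)) + 37135 = (96397/59277 + 11102/5631) + 37135 = 400301587/111262929 + 37135 = 4132149170002/111262929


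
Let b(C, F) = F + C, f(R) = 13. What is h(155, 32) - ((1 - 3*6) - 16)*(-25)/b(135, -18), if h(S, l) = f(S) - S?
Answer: -5813/39 ≈ -149.05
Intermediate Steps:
h(S, l) = 13 - S
b(C, F) = C + F
h(155, 32) - ((1 - 3*6) - 16)*(-25)/b(135, -18) = (13 - 1*155) - ((1 - 3*6) - 16)*(-25)/(135 - 18) = (13 - 155) - ((1 - 18) - 16)*(-25)/117 = -142 - (-17 - 16)*(-25)/117 = -142 - (-33*(-25))/117 = -142 - 825/117 = -142 - 1*275/39 = -142 - 275/39 = -5813/39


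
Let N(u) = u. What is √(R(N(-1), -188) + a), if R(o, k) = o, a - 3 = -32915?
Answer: 3*I*√3657 ≈ 181.42*I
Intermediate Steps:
a = -32912 (a = 3 - 32915 = -32912)
√(R(N(-1), -188) + a) = √(-1 - 32912) = √(-32913) = 3*I*√3657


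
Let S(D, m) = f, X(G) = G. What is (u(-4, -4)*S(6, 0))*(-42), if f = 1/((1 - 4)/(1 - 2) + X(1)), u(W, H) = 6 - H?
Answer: -105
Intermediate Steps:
f = 1/4 (f = 1/((1 - 4)/(1 - 2) + 1) = 1/(-3/(-1) + 1) = 1/(-3*(-1) + 1) = 1/(3 + 1) = 1/4 ≈ 0.25000)
S(D, m) = 1/4
(u(-4, -4)*S(6, 0))*(-42) = ((6 - 1*(-4))*(1/4))*(-42) = ((6 + 4)*(1/4))*(-42) = (10*(1/4))*(-42) = (5/2)*(-42) = -105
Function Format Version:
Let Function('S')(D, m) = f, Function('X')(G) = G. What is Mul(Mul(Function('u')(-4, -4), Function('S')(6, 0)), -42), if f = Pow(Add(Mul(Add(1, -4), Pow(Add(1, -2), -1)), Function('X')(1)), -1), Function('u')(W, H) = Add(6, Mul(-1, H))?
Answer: -105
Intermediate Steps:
f = Rational(1, 4) (f = Pow(Add(Mul(Add(1, -4), Pow(Add(1, -2), -1)), 1), -1) = Pow(Add(Mul(-3, Pow(-1, -1)), 1), -1) = Pow(Add(Mul(-3, -1), 1), -1) = Pow(Add(3, 1), -1) = Pow(4, -1) = Rational(1, 4) ≈ 0.25000)
Function('S')(D, m) = Rational(1, 4)
Mul(Mul(Function('u')(-4, -4), Function('S')(6, 0)), -42) = Mul(Mul(Add(6, Mul(-1, -4)), Rational(1, 4)), -42) = Mul(Mul(Add(6, 4), Rational(1, 4)), -42) = Mul(Mul(10, Rational(1, 4)), -42) = Mul(Rational(5, 2), -42) = -105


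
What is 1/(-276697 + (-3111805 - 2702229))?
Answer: -1/6090731 ≈ -1.6418e-7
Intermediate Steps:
1/(-276697 + (-3111805 - 2702229)) = 1/(-276697 - 5814034) = 1/(-6090731) = -1/6090731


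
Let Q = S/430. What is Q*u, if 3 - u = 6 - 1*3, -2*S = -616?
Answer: 0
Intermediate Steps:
S = 308 (S = -½*(-616) = 308)
Q = 154/215 (Q = 308/430 = 308*(1/430) = 154/215 ≈ 0.71628)
u = 0 (u = 3 - (6 - 1*3) = 3 - (6 - 3) = 3 - 1*3 = 3 - 3 = 0)
Q*u = (154/215)*0 = 0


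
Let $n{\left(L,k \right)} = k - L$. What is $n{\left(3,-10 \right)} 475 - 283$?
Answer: $-6458$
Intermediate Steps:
$n{\left(3,-10 \right)} 475 - 283 = \left(-10 - 3\right) 475 - 283 = \left(-13\right) 475 - 283 = -6175 - 283 = -6458$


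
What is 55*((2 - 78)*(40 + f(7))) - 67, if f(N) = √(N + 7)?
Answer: -167267 - 4180*√14 ≈ -1.8291e+5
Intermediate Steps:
f(N) = √(7 + N)
55*((2 - 78)*(40 + f(7))) - 67 = 55*((2 - 78)*(40 + √(7 + 7))) - 67 = 55*(-76*(40 + √14)) - 67 = 55*(-3040 - 76*√14) - 67 = (-167200 - 4180*√14) - 67 = -167267 - 4180*√14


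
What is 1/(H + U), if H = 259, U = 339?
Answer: 1/598 ≈ 0.0016722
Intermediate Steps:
1/(H + U) = 1/(259 + 339) = 1/598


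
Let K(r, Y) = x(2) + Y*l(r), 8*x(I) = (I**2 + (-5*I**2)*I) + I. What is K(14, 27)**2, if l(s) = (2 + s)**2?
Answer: 763472161/16 ≈ 4.7717e+7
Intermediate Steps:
x(I) = -5*I**3/8 + I/8 + I**2/8 (x(I) = ((I**2 + (-5*I**2)*I) + I)/8 = ((I**2 - 5*I**3) + I)/8 = (I + I**2 - 5*I**3)/8 = -5*I**3/8 + I/8 + I**2/8)
K(r, Y) = -17/4 + Y*(2 + r)**2 (K(r, Y) = (1/8)*2*(1 + 2 - 5*2**2) + Y*(2 + r)**2 = (1/8)*2*(1 + 2 - 5*4) + Y*(2 + r)**2 = (1/8)*2*(1 + 2 - 20) + Y*(2 + r)**2 = (1/8)*2*(-17) + Y*(2 + r)**2 = -17/4 + Y*(2 + r)**2)
K(14, 27)**2 = (-17/4 + 27*(2 + 14)**2)**2 = (-17/4 + 27*16**2)**2 = (-17/4 + 27*256)**2 = (-17/4 + 6912)**2 = (27631/4)**2 = 763472161/16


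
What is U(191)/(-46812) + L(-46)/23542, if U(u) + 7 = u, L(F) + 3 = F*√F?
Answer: -1118041/275512026 - 23*I*√46/11771 ≈ -0.004058 - 0.013252*I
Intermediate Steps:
L(F) = -3 + F^(3/2) (L(F) = -3 + F*√F = -3 + F^(3/2))
U(u) = -7 + u
U(191)/(-46812) + L(-46)/23542 = (-7 + 191)/(-46812) + (-3 + (-46)^(3/2))/23542 = 184*(-1/46812) + (-3 - 46*I*√46)*(1/23542) = -46/11703 + (-3/23542 - 23*I*√46/11771) = -1118041/275512026 - 23*I*√46/11771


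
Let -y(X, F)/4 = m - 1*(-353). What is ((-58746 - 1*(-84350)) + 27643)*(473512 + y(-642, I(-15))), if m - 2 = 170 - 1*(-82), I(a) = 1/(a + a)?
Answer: 25083809748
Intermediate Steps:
I(a) = 1/(2*a)
m = 254 (m = 2 + (170 - 1*(-82)) = 2 + (170 + 82) = 2 + 252 = 254)
y(X, F) = -2428 (y(X, F) = -4*(254 - 1*(-353)) = -4*(254 + 353) = -4*607 = -2428)
((-58746 - 1*(-84350)) + 27643)*(473512 + y(-642, I(-15))) = ((-58746 - 1*(-84350)) + 27643)*(473512 - 2428) = ((-58746 + 84350) + 27643)*471084 = (25604 + 27643)*471084 = 53247*471084 = 25083809748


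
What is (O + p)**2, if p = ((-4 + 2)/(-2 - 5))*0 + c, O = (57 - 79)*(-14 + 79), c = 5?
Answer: 2030625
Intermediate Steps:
O = -1430 (O = -22*65 = -1430)
p = 5 (p = ((-4 + 2)/(-2 - 5))*0 + 5 = -2/(-7)*0 + 5 = -2*(-1/7)*0 + 5 = (2/7)*0 + 5 = 0 + 5 = 5)
(O + p)**2 = (-1430 + 5)**2 = (-1425)**2 = 2030625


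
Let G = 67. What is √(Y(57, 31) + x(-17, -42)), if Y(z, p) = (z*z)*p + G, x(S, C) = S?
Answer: √100769 ≈ 317.44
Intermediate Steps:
Y(z, p) = 67 + p*z² (Y(z, p) = (z*z)*p + 67 = z²*p + 67 = p*z² + 67 = 67 + p*z²)
√(Y(57, 31) + x(-17, -42)) = √((67 + 31*57²) - 17) = √((67 + 31*3249) - 17) = √((67 + 100719) - 17) = √(100786 - 17) = √100769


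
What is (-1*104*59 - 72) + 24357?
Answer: 18149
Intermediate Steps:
(-1*104*59 - 72) + 24357 = (-104*59 - 72) + 24357 = (-6136 - 72) + 24357 = -6208 + 24357 = 18149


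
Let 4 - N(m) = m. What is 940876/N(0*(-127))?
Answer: 235219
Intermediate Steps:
N(m) = 4 - m
940876/N(0*(-127)) = 940876/(4 - 0*(-127)) = 940876/(4 - 1*0) = 940876/(4 + 0) = 940876/4 = 940876*(¼) = 235219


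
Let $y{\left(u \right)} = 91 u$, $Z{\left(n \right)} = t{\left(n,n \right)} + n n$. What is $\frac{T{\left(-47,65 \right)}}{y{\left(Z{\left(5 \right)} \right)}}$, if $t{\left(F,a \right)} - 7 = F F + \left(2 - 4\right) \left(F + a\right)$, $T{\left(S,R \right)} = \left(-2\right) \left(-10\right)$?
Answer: $\frac{20}{3367} \approx 0.00594$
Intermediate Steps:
$T{\left(S,R \right)} = 20$
$t{\left(F,a \right)} = 7 + F^{2} - 2 F - 2 a$ ($t{\left(F,a \right)} = 7 + \left(F F + \left(2 - 4\right) \left(F + a\right)\right) = 7 + \left(F^{2} - 2 \left(F + a\right)\right) = 7 - \left(- F^{2} + 2 F + 2 a\right) = 7 + F^{2} - 2 F - 2 a$)
$Z{\left(n \right)} = 7 - 4 n + 2 n^{2}$ ($Z{\left(n \right)} = \left(7 + n^{2} - 2 n - 2 n\right) + n n = \left(7 + n^{2} - 4 n\right) + n^{2} = 7 - 4 n + 2 n^{2}$)
$\frac{T{\left(-47,65 \right)}}{y{\left(Z{\left(5 \right)} \right)}} = \frac{20}{91 \left(7 - 20 + 2 \cdot 5^{2}\right)} = \frac{20}{91 \left(7 - 20 + 2 \cdot 25\right)} = \frac{20}{91 \left(7 - 20 + 50\right)} = \frac{20}{91 \cdot 37} = \frac{20}{3367}$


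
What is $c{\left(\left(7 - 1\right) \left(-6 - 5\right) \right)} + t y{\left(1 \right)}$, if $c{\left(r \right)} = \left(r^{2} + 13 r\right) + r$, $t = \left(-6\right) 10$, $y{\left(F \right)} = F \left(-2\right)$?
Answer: $3552$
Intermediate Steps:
$y{\left(F \right)} = - 2 F$
$t = -60$
$c{\left(r \right)} = r^{2} + 14 r$
$c{\left(\left(7 - 1\right) \left(-6 - 5\right) \right)} + t y{\left(1 \right)} = \left(7 - 1\right) \left(-6 - 5\right) \left(14 + \left(7 - 1\right) \left(-6 - 5\right)\right) - 60 \left(\left(-2\right) 1\right) = 6 \left(-11\right) \left(14 + 6 \left(-11\right)\right) - -120 = - 66 \left(14 - 66\right) + 120 = \left(-66\right) \left(-52\right) + 120 = 3432 + 120 = 3552$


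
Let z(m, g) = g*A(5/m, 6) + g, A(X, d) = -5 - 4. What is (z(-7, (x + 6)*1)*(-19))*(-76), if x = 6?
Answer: -138624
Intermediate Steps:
A(X, d) = -9
z(m, g) = -8*g (z(m, g) = g*(-9) + g = -9*g + g = -8*g)
(z(-7, (x + 6)*1)*(-19))*(-76) = (-8*(6 + 6)*(-19))*(-76) = (-96*(-19))*(-76) = (-8*12*(-19))*(-76) = -96*(-19)*(-76) = 1824*(-76) = -138624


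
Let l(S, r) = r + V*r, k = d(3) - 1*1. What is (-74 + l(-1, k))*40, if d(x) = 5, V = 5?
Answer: -2000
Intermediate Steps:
k = 4 (k = 5 - 1*1 = 5 - 1 = 4)
l(S, r) = 6*r (l(S, r) = r + 5*r = 6*r)
(-74 + l(-1, k))*40 = (-74 + 6*4)*40 = (-74 + 24)*40 = -50*40 = -2000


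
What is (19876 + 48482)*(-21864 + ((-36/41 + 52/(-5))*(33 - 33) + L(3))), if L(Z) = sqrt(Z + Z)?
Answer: -1494579312 + 68358*sqrt(6) ≈ -1.4944e+9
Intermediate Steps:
L(Z) = sqrt(2)*sqrt(Z) (L(Z) = sqrt(2*Z) = sqrt(2)*sqrt(Z))
(19876 + 48482)*(-21864 + ((-36/41 + 52/(-5))*(33 - 33) + L(3))) = (19876 + 48482)*(-21864 + ((-36/41 + 52/(-5))*(33 - 33) + sqrt(2)*sqrt(3))) = 68358*(-21864 + ((-36*1/41 + 52*(-1/5))*0 + sqrt(6))) = 68358*(-21864 + ((-36/41 - 52/5)*0 + sqrt(6))) = 68358*(-21864 + (-2312/205*0 + sqrt(6))) = 68358*(-21864 + (0 + sqrt(6))) = 68358*(-21864 + sqrt(6)) = -1494579312 + 68358*sqrt(6)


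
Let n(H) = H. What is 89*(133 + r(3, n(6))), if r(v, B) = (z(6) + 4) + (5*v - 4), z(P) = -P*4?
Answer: 11036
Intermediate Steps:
z(P) = -4*P
r(v, B) = -24 + 5*v (r(v, B) = (-4*6 + 4) + (5*v - 4) = (-24 + 4) + (-4 + 5*v) = -20 + (-4 + 5*v) = -24 + 5*v)
89*(133 + r(3, n(6))) = 89*(133 + (-24 + 5*3)) = 89*(133 + (-24 + 15)) = 89*(133 - 9) = 89*124 = 11036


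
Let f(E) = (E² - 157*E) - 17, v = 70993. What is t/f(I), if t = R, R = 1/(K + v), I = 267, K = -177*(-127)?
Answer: 1/2743683616 ≈ 3.6447e-10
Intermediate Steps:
K = 22479
R = 1/93472 (R = 1/(22479 + 70993) = 1/93472 ≈ 1.0698e-5)
f(E) = -17 + E² - 157*E
t = 1/93472 ≈ 1.0698e-5
t/f(I) = 1/(93472*(-17 + 267² - 157*267)) = 1/(93472*(-17 + 71289 - 41919)) = (1/93472)/29353 = (1/93472)*(1/29353) = 1/2743683616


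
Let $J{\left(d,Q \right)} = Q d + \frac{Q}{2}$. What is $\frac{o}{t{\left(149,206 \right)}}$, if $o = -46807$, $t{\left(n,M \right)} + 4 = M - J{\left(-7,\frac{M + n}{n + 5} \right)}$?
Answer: $- \frac{14416556}{66831} \approx -215.72$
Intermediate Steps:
$J{\left(d,Q \right)} = \frac{Q}{2} + Q d$ ($J{\left(d,Q \right)} = Q d + \frac{Q}{2} = \frac{Q}{2} + Q d$)
$t{\left(n,M \right)} = -4 + M + \frac{13 \left(M + n\right)}{2 \left(5 + n\right)}$ ($t{\left(n,M \right)} = -4 + \left(M - \frac{M + n}{n + 5} \left(\frac{1}{2} - 7\right)\right) = -4 + \left(M - \frac{M + n}{5 + n} \left(- \frac{13}{2}\right)\right) = -4 + \left(M - - \frac{13 \left(M + n\right)}{2 \left(5 + n\right)}\right) = -4 + \left(M + \frac{13 \left(M + n\right)}{2 \left(5 + n\right)}\right) = -4 + M + \frac{13 \left(M + n\right)}{2 \left(5 + n\right)}$)
$\frac{o}{t{\left(149,206 \right)}} = - \frac{46807}{\frac{1}{2} \frac{1}{5 + 149} \left(-40 + 5 \cdot 149 + 23 \cdot 206 + 2 \cdot 206 \cdot 149\right)} = - \frac{46807}{\frac{1}{2} \cdot \frac{1}{154} \left(-40 + 745 + 4738 + 61388\right)} = - \frac{46807}{\frac{1}{2} \cdot \frac{1}{154} \cdot 66831} = - \frac{46807}{\frac{66831}{308}} = \left(-46807\right) \frac{308}{66831} = - \frac{14416556}{66831}$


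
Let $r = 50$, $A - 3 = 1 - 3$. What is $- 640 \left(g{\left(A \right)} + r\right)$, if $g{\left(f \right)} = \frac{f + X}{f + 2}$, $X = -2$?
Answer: $- \frac{95360}{3} \approx -31787.0$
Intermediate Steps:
$A = 1$ ($A = 3 + \left(1 - 3\right) = 3 - 2 = 1$)
$g{\left(f \right)} = \frac{-2 + f}{2 + f}$ ($g{\left(f \right)} = \frac{f - 2}{f + 2} = \frac{-2 + f}{2 + f}$)
$- 640 \left(g{\left(A \right)} + r\right) = - 640 \left(\frac{-2 + 1}{2 + 1} + 50\right) = - 640 \left(\frac{1}{3} \left(-1\right) + 50\right) = - 640 \left(- \frac{1}{3} + 50\right) = \left(-640\right) \frac{149}{3} = - \frac{95360}{3}$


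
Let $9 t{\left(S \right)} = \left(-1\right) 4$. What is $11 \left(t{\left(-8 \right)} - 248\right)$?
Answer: $- \frac{24596}{9} \approx -2732.9$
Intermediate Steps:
$t{\left(S \right)} = - \frac{4}{9}$ ($t{\left(S \right)} = \frac{\left(-1\right) 4}{9} = \frac{1}{9} \left(-4\right) = - \frac{4}{9}$)
$11 \left(t{\left(-8 \right)} - 248\right) = 11 \left(- \frac{4}{9} - 248\right) = 11 \left(- \frac{2236}{9}\right) = - \frac{24596}{9}$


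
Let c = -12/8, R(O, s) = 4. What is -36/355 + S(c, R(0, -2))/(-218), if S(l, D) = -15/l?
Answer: -5699/38695 ≈ -0.14728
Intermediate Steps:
c = -3/2 (c = -12*⅛ = -3/2 ≈ -1.5000)
-36/355 + S(c, R(0, -2))/(-218) = -36/355 - 15/(-3/2)/(-218) = -36*1/355 - 15*(-⅔)*(-1/218) = -36/355 + 10*(-1/218) = -36/355 - 5/109 = -5699/38695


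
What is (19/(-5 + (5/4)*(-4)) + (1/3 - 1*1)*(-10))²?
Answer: 20449/900 ≈ 22.721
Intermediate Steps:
(19/(-5 + (5/4)*(-4)) + (1/3 - 1*1)*(-10))² = (19/(-5 + (5*(¼))*(-4)) + (⅓ - 1)*(-10))² = (19/(-5 + (5/4)*(-4)) - ⅔*(-10))² = (19/(-5 - 5) + 20/3)² = (19/(-10) + 20/3)² = (19*(-⅒) + 20/3)² = (-19/10 + 20/3)² = (143/30)² = 20449/900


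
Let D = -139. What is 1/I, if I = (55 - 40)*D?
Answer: -1/2085 ≈ -0.00047962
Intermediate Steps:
I = -2085 (I = (55 - 40)*(-139) = 15*(-139) = -2085)
1/I = 1/(-2085) = -1/2085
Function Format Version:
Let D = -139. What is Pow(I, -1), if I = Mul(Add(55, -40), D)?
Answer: Rational(-1, 2085) ≈ -0.00047962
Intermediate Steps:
I = -2085 (I = Mul(Add(55, -40), -139) = Mul(15, -139) = -2085)
Pow(I, -1) = Pow(-2085, -1) = Rational(-1, 2085)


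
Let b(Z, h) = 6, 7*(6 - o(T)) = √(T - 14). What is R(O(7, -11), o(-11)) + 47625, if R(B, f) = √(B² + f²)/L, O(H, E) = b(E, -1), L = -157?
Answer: 47625 - √(3503 - 420*I)/1099 ≈ 47625.0 + 0.0032227*I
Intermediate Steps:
o(T) = 6 - √(-14 + T)/7 (o(T) = 6 - √(T - 14)/7 = 6 - √(-14 + T)/7)
O(H, E) = 6
R(B, f) = -√(B² + f²)/157 (R(B, f) = √(B² + f²)/(-157) = √(B² + f²)*(-1/157) = -√(B² + f²)/157)
R(O(7, -11), o(-11)) + 47625 = -√(6² + (6 - √(-14 - 11)/7)²)/157 + 47625 = -√(36 + (6 - 5*I/7)²)/157 + 47625 = 47625 - √(36 + (6 - 5*I/7)²)/157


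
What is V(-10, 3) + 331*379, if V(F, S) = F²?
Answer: 125549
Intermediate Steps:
V(-10, 3) + 331*379 = (-10)² + 331*379 = 100 + 125449 = 125549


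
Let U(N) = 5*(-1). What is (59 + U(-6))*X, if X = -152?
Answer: -8208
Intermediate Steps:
U(N) = -5
(59 + U(-6))*X = (59 - 5)*(-152) = 54*(-152) = -8208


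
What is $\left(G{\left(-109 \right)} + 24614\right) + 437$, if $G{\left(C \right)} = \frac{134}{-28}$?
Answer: $\frac{350647}{14} \approx 25046.0$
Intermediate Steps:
$G{\left(C \right)} = - \frac{67}{14}$ ($G{\left(C \right)} = 134 \left(- \frac{1}{28}\right) = - \frac{67}{14}$)
$\left(G{\left(-109 \right)} + 24614\right) + 437 = \left(- \frac{67}{14} + 24614\right) + 437 = \frac{344529}{14} + 437 = \frac{350647}{14}$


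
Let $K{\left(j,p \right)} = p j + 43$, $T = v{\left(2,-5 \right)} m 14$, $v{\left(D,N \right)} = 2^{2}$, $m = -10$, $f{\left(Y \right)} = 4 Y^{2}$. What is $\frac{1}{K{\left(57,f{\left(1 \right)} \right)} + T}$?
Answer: $- \frac{1}{289} \approx -0.0034602$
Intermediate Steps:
$v{\left(D,N \right)} = 4$
$T = -560$ ($T = 4 \left(-10\right) 14 = \left(-40\right) 14 = -560$)
$K{\left(j,p \right)} = 43 + j p$ ($K{\left(j,p \right)} = j p + 43 = 43 + j p$)
$\frac{1}{K{\left(57,f{\left(1 \right)} \right)} + T} = \frac{1}{\left(43 + 57 \cdot 4 \cdot 1^{2}\right) - 560} = \frac{1}{\left(43 + 57 \cdot 4 \cdot 1\right) - 560} = \frac{1}{\left(43 + 57 \cdot 4\right) - 560} = \frac{1}{\left(43 + 228\right) - 560} = \frac{1}{271 - 560} = \frac{1}{-289} = - \frac{1}{289}$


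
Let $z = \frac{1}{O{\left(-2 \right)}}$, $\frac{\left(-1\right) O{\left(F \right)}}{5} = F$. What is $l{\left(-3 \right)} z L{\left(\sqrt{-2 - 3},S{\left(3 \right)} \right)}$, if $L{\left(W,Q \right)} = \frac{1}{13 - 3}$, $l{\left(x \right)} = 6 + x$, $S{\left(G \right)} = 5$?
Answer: $\frac{3}{100} \approx 0.03$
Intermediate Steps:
$O{\left(F \right)} = - 5 F$
$L{\left(W,Q \right)} = \frac{1}{10}$
$z = \frac{1}{10}$ ($z = \frac{1}{\left(-5\right) \left(-2\right)} = \frac{1}{10} \approx 0.1$)
$l{\left(-3 \right)} z L{\left(\sqrt{-2 - 3},S{\left(3 \right)} \right)} = \left(6 - 3\right) \frac{1}{10} \cdot \frac{1}{10} = 3 \cdot \frac{1}{10} \cdot \frac{1}{10} = \frac{3}{10} \cdot \frac{1}{10} = \frac{3}{100}$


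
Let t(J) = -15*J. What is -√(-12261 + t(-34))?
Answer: -I*√11751 ≈ -108.4*I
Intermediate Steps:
-√(-12261 + t(-34)) = -√(-12261 - 15*(-34)) = -√(-12261 + 510) = -√(-11751) = -I*√11751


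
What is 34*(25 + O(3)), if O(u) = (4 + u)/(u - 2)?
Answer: 1088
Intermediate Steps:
O(u) = (4 + u)/(-2 + u)
34*(25 + O(3)) = 34*(25 + (4 + 3)/(-2 + 3)) = 34*(25 + 7/1) = 34*(25 + 1*7) = 34*(25 + 7) = 34*32 = 1088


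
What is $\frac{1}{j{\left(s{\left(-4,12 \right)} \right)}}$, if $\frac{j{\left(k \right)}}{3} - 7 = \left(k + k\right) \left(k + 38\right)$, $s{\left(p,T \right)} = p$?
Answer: $- \frac{1}{795} \approx -0.0012579$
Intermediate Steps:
$j{\left(k \right)} = 21 + 6 k \left(38 + k\right)$ ($j{\left(k \right)} = 21 + 3 \left(k + k\right) \left(k + 38\right) = 21 + 3 \cdot 2 k \left(38 + k\right) = 21 + 6 k \left(38 + k\right)$)
$\frac{1}{j{\left(s{\left(-4,12 \right)} \right)}} = \frac{1}{21 + 6 \left(-4\right)^{2} + 228 \left(-4\right)} = \frac{1}{21 + 6 \cdot 16 - 912} = \frac{1}{21 + 96 - 912} = \frac{1}{-795} = - \frac{1}{795}$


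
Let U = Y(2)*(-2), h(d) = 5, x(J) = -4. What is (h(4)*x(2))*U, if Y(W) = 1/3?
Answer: 40/3 ≈ 13.333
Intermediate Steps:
Y(W) = 1/3
U = -2/3 (U = (1/3)*(-2) = -2/3 ≈ -0.66667)
(h(4)*x(2))*U = (5*(-4))*(-2/3) = -20*(-2/3) = 40/3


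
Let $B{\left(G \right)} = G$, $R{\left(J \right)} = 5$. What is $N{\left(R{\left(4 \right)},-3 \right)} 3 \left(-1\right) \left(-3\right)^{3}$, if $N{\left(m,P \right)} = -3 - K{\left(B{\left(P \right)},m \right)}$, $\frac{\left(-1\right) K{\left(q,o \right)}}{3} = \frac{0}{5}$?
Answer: $-243$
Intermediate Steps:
$K{\left(q,o \right)} = 0$ ($K{\left(q,o \right)} = - 3 \cdot \frac{0}{5} = - 3 \cdot 0 \cdot \frac{1}{5} = \left(-3\right) 0 = 0$)
$N{\left(m,P \right)} = -3$ ($N{\left(m,P \right)} = -3 - 0 = -3 + 0 = -3$)
$N{\left(R{\left(4 \right)},-3 \right)} 3 \left(-1\right) \left(-3\right)^{3} = - 3 \cdot 3 \left(-1\right) \left(-3\right)^{3} = \left(-3\right) \left(-3\right) \left(-27\right) = 9 \left(-27\right) = -243$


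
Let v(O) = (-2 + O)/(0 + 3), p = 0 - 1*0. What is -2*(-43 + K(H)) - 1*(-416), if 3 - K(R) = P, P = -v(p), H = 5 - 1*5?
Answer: 1492/3 ≈ 497.33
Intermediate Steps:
p = 0 (p = 0 + 0 = 0)
H = 0 (H = 5 - 5 = 0)
v(O) = -2/3 + O/3 (v(O) = (-2 + O)/3 = (-2 + O)*(1/3) = -2/3 + O/3)
P = 2/3 (P = -(-2/3 + (1/3)*0) = -(-2/3 + 0) = -1*(-2/3) = 2/3 ≈ 0.66667)
K(R) = 7/3 (K(R) = 3 - 1*2/3 = 3 - 2/3 = 7/3)
-2*(-43 + K(H)) - 1*(-416) = -2*(-43 + 7/3) - 1*(-416) = -2*(-122/3) + 416 = 244/3 + 416 = 1492/3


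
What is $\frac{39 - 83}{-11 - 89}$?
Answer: $\frac{11}{25} \approx 0.44$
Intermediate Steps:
$\frac{39 - 83}{-11 - 89} = \frac{39 - 83}{-100} = \left(39 - 83\right) \left(- \frac{1}{100}\right) = \left(-44\right) \left(- \frac{1}{100}\right) = \frac{11}{25}$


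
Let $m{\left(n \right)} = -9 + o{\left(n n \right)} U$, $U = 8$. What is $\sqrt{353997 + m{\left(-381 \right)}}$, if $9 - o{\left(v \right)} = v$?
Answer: $6 i \sqrt{22423} \approx 898.46 i$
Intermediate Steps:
$o{\left(v \right)} = 9 - v$
$m{\left(n \right)} = 63 - 8 n^{2}$ ($m{\left(n \right)} = -9 + \left(9 - n n\right) 8 = -9 + \left(9 - n^{2}\right) 8 = -9 - \left(-72 + 8 n^{2}\right) = 63 - 8 n^{2}$)
$\sqrt{353997 + m{\left(-381 \right)}} = \sqrt{353997 + \left(63 - 8 \left(-381\right)^{2}\right)} = \sqrt{353997 + \left(63 - 1161288\right)} = \sqrt{353997 - 1161225} = \sqrt{-807228} = 6 i \sqrt{22423}$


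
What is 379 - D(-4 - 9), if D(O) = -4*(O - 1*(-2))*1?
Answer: 335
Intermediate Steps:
D(O) = -8 - 4*O (D(O) = -4*(O + 2)*1 = -4*(2 + O)*1 = (-8 - 4*O)*1 = -8 - 4*O)
379 - D(-4 - 9) = 379 - (-8 - 4*(-4 - 9)) = 379 - (-8 - 4*(-13)) = 379 - (-8 + 52) = 379 - 1*44 = 379 - 44 = 335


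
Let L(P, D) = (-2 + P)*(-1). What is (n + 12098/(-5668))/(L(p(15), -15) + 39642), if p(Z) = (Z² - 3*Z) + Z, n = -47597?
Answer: -134895947/111798466 ≈ -1.2066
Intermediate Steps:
p(Z) = Z² - 2*Z
L(P, D) = 2 - P
(n + 12098/(-5668))/(L(p(15), -15) + 39642) = (-47597 + 12098/(-5668))/((2 - 15*(-2 + 15)) + 39642) = (-47597 + 12098*(-1/5668))/((2 - 15*13) + 39642) = (-47597 - 6049/2834)/((2 - 1*195) + 39642) = -134895947/(2834*((2 - 195) + 39642)) = -134895947/(2834*(-193 + 39642)) = -134895947/2834/39449 = -134895947/2834*1/39449 = -134895947/111798466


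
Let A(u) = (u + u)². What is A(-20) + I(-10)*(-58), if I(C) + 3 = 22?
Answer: 498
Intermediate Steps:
I(C) = 19 (I(C) = -3 + 22 = 19)
A(u) = 4*u² (A(u) = (2*u)² = 4*u²)
A(-20) + I(-10)*(-58) = 4*(-20)² + 19*(-58) = 4*400 - 1102 = 1600 - 1102 = 498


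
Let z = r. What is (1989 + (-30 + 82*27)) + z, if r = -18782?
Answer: -14609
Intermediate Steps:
z = -18782
(1989 + (-30 + 82*27)) + z = (1989 + (-30 + 82*27)) - 18782 = (1989 + (-30 + 2214)) - 18782 = (1989 + 2184) - 18782 = 4173 - 18782 = -14609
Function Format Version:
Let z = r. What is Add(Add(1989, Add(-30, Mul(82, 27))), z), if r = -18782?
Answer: -14609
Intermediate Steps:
z = -18782
Add(Add(1989, Add(-30, Mul(82, 27))), z) = Add(Add(1989, Add(-30, Mul(82, 27))), -18782) = Add(Add(1989, Add(-30, 2214)), -18782) = Add(Add(1989, 2184), -18782) = Add(4173, -18782) = -14609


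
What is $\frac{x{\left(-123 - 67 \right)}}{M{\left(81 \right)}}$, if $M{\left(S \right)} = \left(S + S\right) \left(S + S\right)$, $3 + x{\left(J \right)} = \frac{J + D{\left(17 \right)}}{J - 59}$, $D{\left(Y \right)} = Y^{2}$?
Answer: $- \frac{47}{363042} \approx -0.00012946$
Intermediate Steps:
$x{\left(J \right)} = -3 + \frac{289 + J}{-59 + J}$ ($x{\left(J \right)} = -3 + \frac{J + 17^{2}}{J - 59} = -3 + \frac{J + 289}{-59 + J} = -3 + \frac{289 + J}{-59 + J}$)
$M{\left(S \right)} = 4 S^{2}$ ($M{\left(S \right)} = 2 S 2 S = 4 S^{2}$)
$\frac{x{\left(-123 - 67 \right)}}{M{\left(81 \right)}} = \frac{2 \frac{1}{-59 - 190} \left(233 - \left(-123 - 67\right)\right)}{4 \cdot 81^{2}} = \frac{2 \frac{1}{-59 - 190} \left(233 - -190\right)}{4 \cdot 6561} = \frac{2 \frac{1}{-249} \left(233 + 190\right)}{26244} = 2 \left(- \frac{1}{249}\right) 423 \cdot \frac{1}{26244} = \left(- \frac{282}{83}\right) \frac{1}{26244} = - \frac{47}{363042}$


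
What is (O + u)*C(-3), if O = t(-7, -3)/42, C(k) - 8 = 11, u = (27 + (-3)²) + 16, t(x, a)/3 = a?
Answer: 13775/14 ≈ 983.93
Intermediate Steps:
t(x, a) = 3*a
u = 52 (u = (27 + 9) + 16 = 36 + 16 = 52)
C(k) = 19 (C(k) = 8 + 11 = 19)
O = -3/14 (O = (3*(-3))/42 = -9*1/42 = -3/14 ≈ -0.21429)
(O + u)*C(-3) = (-3/14 + 52)*19 = (725/14)*19 = 13775/14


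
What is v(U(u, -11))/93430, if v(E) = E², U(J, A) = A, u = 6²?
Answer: 121/93430 ≈ 0.0012951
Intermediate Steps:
u = 36
v(U(u, -11))/93430 = (-11)²/93430 = 121*(1/93430) = 121/93430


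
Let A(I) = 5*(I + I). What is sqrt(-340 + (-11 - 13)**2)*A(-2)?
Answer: -40*sqrt(59) ≈ -307.25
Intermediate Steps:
A(I) = 10*I (A(I) = 5*(2*I) = 10*I)
sqrt(-340 + (-11 - 13)**2)*A(-2) = sqrt(-340 + (-11 - 13)**2)*(10*(-2)) = sqrt(-340 + (-24)**2)*(-20) = sqrt(-340 + 576)*(-20) = sqrt(236)*(-20) = (2*sqrt(59))*(-20) = -40*sqrt(59)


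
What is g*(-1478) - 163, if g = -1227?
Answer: 1813343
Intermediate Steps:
g*(-1478) - 163 = -1227*(-1478) - 163 = 1813506 - 163 = 1813343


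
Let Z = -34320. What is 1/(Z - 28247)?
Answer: -1/62567 ≈ -1.5983e-5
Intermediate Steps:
1/(Z - 28247) = 1/(-34320 - 28247) = 1/(-62567) = -1/62567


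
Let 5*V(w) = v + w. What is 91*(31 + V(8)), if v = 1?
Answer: 14924/5 ≈ 2984.8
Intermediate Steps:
V(w) = ⅕ + w/5 (V(w) = (1 + w)/5 = ⅕ + w/5)
91*(31 + V(8)) = 91*(31 + (⅕ + (⅕)*8)) = 91*(31 + (⅕ + 8/5)) = 91*(31 + 9/5) = 91*(164/5) = 14924/5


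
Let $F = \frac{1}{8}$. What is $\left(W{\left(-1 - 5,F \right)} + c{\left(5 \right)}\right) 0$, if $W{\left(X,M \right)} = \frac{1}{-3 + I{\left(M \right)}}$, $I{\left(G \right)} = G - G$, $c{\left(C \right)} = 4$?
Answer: $0$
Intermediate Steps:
$F = \frac{1}{8} \approx 0.125$
$I{\left(G \right)} = 0$
$W{\left(X,M \right)} = - \frac{1}{3}$ ($W{\left(X,M \right)} = \frac{1}{-3 + 0} = \frac{1}{-3} = - \frac{1}{3}$)
$\left(W{\left(-1 - 5,F \right)} + c{\left(5 \right)}\right) 0 = \left(- \frac{1}{3} + 4\right) 0 = \frac{11}{3} \cdot 0 = 0$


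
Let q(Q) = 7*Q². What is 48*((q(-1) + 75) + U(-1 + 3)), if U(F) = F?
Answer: 4032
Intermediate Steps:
48*((q(-1) + 75) + U(-1 + 3)) = 48*((7*(-1)² + 75) + (-1 + 3)) = 48*((7*1 + 75) + 2) = 48*((7 + 75) + 2) = 48*(82 + 2) = 48*84 = 4032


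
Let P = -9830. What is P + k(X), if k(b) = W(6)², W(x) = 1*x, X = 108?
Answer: -9794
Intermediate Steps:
W(x) = x
k(b) = 36 (k(b) = 6² = 36)
P + k(X) = -9830 + 36 = -9794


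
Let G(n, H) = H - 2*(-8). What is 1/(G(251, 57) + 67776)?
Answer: 1/67849 ≈ 1.4739e-5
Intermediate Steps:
G(n, H) = 16 + H (G(n, H) = H + 16 = 16 + H)
1/(G(251, 57) + 67776) = 1/((16 + 57) + 67776) = 1/(73 + 67776) = 1/67849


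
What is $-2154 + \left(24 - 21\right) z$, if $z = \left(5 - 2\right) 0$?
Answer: $-2154$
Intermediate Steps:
$z = 0$ ($z = 3 \cdot 0 = 0$)
$-2154 + \left(24 - 21\right) z = -2154 + \left(24 - 21\right) 0 = -2154 + 3 \cdot 0 = -2154 + 0 = -2154$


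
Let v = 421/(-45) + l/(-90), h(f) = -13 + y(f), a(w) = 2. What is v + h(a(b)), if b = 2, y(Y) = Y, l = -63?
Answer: -1769/90 ≈ -19.656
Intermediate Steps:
h(f) = -13 + f
v = -779/90 (v = 421/(-45) - 63/(-90) = 421*(-1/45) - 63*(-1/90) = -421/45 + 7/10 = -779/90 ≈ -8.6555)
v + h(a(b)) = -779/90 + (-13 + 2) = -779/90 - 11 = -1769/90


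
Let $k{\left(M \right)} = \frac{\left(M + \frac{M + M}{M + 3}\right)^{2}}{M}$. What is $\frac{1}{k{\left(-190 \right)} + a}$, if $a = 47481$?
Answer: $\frac{34969}{1653860339} \approx 2.1144 \cdot 10^{-5}$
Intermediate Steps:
$k{\left(M \right)} = \frac{\left(M + \frac{2 M}{3 + M}\right)^{2}}{M}$
$\frac{1}{k{\left(-190 \right)} + a} = \frac{1}{- \frac{190 \left(5 - 190\right)^{2}}{\left(3 - 190\right)^{2}} + 47481} = \frac{1}{- \frac{190 \left(-185\right)^{2}}{34969} + 47481} = \frac{1}{\left(-190\right) \frac{1}{34969} \cdot 34225 + 47481} = \frac{1}{- \frac{6502750}{34969} + 47481} = \frac{1}{\frac{1653860339}{34969}} = \frac{34969}{1653860339}$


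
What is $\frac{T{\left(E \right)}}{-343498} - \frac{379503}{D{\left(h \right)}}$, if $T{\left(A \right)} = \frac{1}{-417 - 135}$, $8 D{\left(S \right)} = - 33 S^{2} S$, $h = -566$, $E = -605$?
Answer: $- \frac{84755189533}{167043217547184} \approx -0.00050738$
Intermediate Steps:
$D{\left(S \right)} = - \frac{33 S^{3}}{8}$ ($D{\left(S \right)} = \frac{- 33 S^{2} S}{8} = \frac{\left(-33\right) S^{3}}{8} = - \frac{33 S^{3}}{8}$)
$T{\left(A \right)} = - \frac{1}{552}$ ($T{\left(A \right)} = \frac{1}{-552} = - \frac{1}{552}$)
$\frac{T{\left(E \right)}}{-343498} - \frac{379503}{D{\left(h \right)}} = - \frac{1}{552 \left(-343498\right)} - \frac{379503}{\left(- \frac{33}{8}\right) \left(-566\right)^{3}} = \left(- \frac{1}{552}\right) \left(- \frac{1}{343498}\right) - \frac{379503}{\left(- \frac{33}{8}\right) \left(-181321496\right)} = \frac{1}{189610896} - \frac{379503}{747951171} = \frac{1}{189610896} - \frac{447}{880979} = - \frac{84755189533}{167043217547184}$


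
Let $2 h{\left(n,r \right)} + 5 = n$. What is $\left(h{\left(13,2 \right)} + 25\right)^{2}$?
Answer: $841$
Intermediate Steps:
$h{\left(n,r \right)} = - \frac{5}{2} + \frac{n}{2}$
$\left(h{\left(13,2 \right)} + 25\right)^{2} = \left(\left(- \frac{5}{2} + \frac{1}{2} \cdot 13\right) + 25\right)^{2} = \left(\left(- \frac{5}{2} + \frac{13}{2}\right) + 25\right)^{2} = \left(4 + 25\right)^{2} = 29^{2} = 841$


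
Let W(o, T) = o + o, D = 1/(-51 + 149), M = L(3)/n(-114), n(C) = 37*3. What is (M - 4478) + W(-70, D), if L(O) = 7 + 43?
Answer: -512548/111 ≈ -4617.5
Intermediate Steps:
n(C) = 111
L(O) = 50
M = 50/111 ≈ 0.45045
D = 1/98 ≈ 0.010204
W(o, T) = 2*o
(M - 4478) + W(-70, D) = (50/111 - 4478) + 2*(-70) = -497008/111 - 140 = -512548/111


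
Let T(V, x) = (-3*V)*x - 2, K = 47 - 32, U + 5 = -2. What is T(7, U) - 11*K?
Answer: -20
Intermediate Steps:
U = -7 (U = -5 - 2 = -7)
K = 15
T(V, x) = -2 - 3*V*x (T(V, x) = -3*V*x - 2 = -2 - 3*V*x)
T(7, U) - 11*K = (-2 - 3*7*(-7)) - 11*15 = (-2 + 147) - 165 = 145 - 165 = -20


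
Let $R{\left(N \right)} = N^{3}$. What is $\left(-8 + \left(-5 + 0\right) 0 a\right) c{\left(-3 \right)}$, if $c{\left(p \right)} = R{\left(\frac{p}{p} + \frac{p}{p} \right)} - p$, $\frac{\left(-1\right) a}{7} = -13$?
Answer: $-88$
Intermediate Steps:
$a = 91$ ($a = \left(-7\right) \left(-13\right) = 91$)
$c{\left(p \right)} = 8 - p$ ($c{\left(p \right)} = \left(\frac{p}{p} + \frac{p}{p}\right)^{3} - p = \left(1 + 1\right)^{3} - p = 2^{3} - p = 8 - p$)
$\left(-8 + \left(-5 + 0\right) 0 a\right) c{\left(-3 \right)} = \left(-8 + \left(-5 + 0\right) 0 \cdot 91\right) \left(8 - -3\right) = \left(-8 + \left(-5\right) 0 \cdot 91\right) \left(8 + 3\right) = \left(-8 + 0 \cdot 91\right) 11 = \left(-8 + 0\right) 11 = \left(-8\right) 11 = -88$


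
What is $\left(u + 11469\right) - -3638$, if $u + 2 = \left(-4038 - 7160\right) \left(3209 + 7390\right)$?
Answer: $-118672497$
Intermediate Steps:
$u = -118687604$ ($u = -2 + \left(-4038 - 7160\right) \left(3209 + 7390\right) = -2 - 118687602 = -118687604$)
$\left(u + 11469\right) - -3638 = \left(-118687604 + 11469\right) - -3638 = -118676135 + 3638 = -118672497$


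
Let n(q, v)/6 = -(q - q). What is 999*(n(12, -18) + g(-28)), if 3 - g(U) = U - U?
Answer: 2997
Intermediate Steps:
n(q, v) = 0 (n(q, v) = 6*(-(q - q)) = 6*(-1*0) = 6*0 = 0)
g(U) = 3 (g(U) = 3 - (U - U) = 3 - 1*0 = 3 + 0 = 3)
999*(n(12, -18) + g(-28)) = 999*(0 + 3) = 999*3 = 2997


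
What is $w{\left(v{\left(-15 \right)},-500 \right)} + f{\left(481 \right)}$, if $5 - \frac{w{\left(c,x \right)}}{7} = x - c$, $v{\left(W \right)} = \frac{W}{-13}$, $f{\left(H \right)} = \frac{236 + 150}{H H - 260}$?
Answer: $\frac{818809006}{231101} \approx 3543.1$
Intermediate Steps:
$f{\left(H \right)} = \frac{386}{-260 + H^{2}}$ ($f{\left(H \right)} = \frac{386}{H^{2} - 260} = \frac{386}{-260 + H^{2}}$)
$v{\left(W \right)} = - \frac{W}{13}$ ($v{\left(W \right)} = W \left(- \frac{1}{13}\right) = - \frac{W}{13}$)
$w{\left(c,x \right)} = 35 - 7 x + 7 c$ ($w{\left(c,x \right)} = 35 - 7 \left(x - c\right) = 35 + \left(- 7 x + 7 c\right) = 35 - 7 x + 7 c$)
$w{\left(v{\left(-15 \right)},-500 \right)} + f{\left(481 \right)} = \left(35 - -3500 + 7 \left(\left(- \frac{1}{13}\right) \left(-15\right)\right)\right) + \frac{386}{-260 + 481^{2}} = \left(35 + 3500 + 7 \cdot \frac{15}{13}\right) + \frac{386}{-260 + 231361} = \left(35 + 3500 + \frac{105}{13}\right) + \frac{386}{231101} = \frac{46060}{13} + 386 \cdot \frac{1}{231101} = \frac{46060}{13} + \frac{386}{231101} = \frac{818809006}{231101}$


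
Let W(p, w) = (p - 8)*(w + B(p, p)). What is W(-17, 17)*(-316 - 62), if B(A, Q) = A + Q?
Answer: -160650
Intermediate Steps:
W(p, w) = (-8 + p)*(w + 2*p) (W(p, w) = (p - 8)*(w + (p + p)) = (-8 + p)*(w + 2*p))
W(-17, 17)*(-316 - 62) = (-16*(-17) - 8*17 + 2*(-17)² - 17*17)*(-316 - 62) = (272 - 136 + 2*289 - 289)*(-378) = (272 - 136 + 578 - 289)*(-378) = 425*(-378) = -160650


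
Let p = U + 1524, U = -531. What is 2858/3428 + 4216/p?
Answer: 8645221/1702002 ≈ 5.0794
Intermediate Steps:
p = 993 (p = -531 + 1524 = 993)
2858/3428 + 4216/p = 2858/3428 + 4216/993 = 2858*(1/3428) + 4216*(1/993) = 1429/1714 + 4216/993 = 8645221/1702002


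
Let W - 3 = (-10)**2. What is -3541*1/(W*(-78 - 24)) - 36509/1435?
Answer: -378482219/15076110 ≈ -25.105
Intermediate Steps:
W = 103 (W = 3 + (-10)**2 = 3 + 100 = 103)
-3541*1/(W*(-78 - 24)) - 36509/1435 = -3541*1/(103*(-78 - 24)) - 36509/1435 = -3541/(103*(-102)) - 36509*1/1435 = -3541/(-10506) - 36509/1435 = -3541*(-1/10506) - 36509/1435 = 3541/10506 - 36509/1435 = -378482219/15076110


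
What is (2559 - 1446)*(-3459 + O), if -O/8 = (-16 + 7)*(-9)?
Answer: -4571091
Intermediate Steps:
O = -648 (O = -8*(-16 + 7)*(-9) = -(-72)*(-9) = -8*81 = -648)
(2559 - 1446)*(-3459 + O) = (2559 - 1446)*(-3459 - 648) = 1113*(-4107) = -4571091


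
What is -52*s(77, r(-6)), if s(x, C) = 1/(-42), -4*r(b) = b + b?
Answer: 26/21 ≈ 1.2381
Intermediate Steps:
r(b) = -b/2 (r(b) = -(b + b)/4 = -b/2)
s(x, C) = -1/42
-52*s(77, r(-6)) = -52*(-1/42) = 26/21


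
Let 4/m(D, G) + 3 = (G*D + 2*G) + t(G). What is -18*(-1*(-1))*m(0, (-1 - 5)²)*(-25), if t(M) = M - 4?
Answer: 1800/101 ≈ 17.822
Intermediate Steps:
t(M) = -4 + M
m(D, G) = 4/(-7 + 3*G + D*G) (m(D, G) = 4/(-3 + ((G*D + 2*G) + (-4 + G))) = 4/(-3 + ((D*G + 2*G) + (-4 + G))) = 4/(-3 + ((2*G + D*G) + (-4 + G))) = 4/(-3 + (-4 + 3*G + D*G)) = 4/(-7 + 3*G + D*G))
-18*(-1*(-1))*m(0, (-1 - 5)²)*(-25) = -18*(-1*(-1))*4/(-7 + 3*(-1 - 5)² + 0*(-1 - 5)²)*(-25) = -18*4/(-7 + 3*(-6)² + 0*(-6)²)*(-25) = -18*4/(-7 + 3*36 + 0*36)*(-25) = -18*4/(-7 + 108 + 0)*(-25) = -18*4/101*(-25) = -72/101*(-25) = 1800/101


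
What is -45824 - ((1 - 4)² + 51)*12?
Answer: -46544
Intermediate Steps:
-45824 - ((1 - 4)² + 51)*12 = -45824 - ((-3)² + 51)*12 = -45824 - (9 + 51)*12 = -45824 - 60*12 = -45824 - 1*720 = -45824 - 720 = -46544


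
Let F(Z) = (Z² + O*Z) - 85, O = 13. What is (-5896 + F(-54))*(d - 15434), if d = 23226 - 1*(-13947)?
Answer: -81890813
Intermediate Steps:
F(Z) = -85 + Z² + 13*Z (F(Z) = (Z² + 13*Z) - 85 = -85 + Z² + 13*Z)
d = 37173 (d = 23226 + 13947 = 37173)
(-5896 + F(-54))*(d - 15434) = (-5896 + (-85 + (-54)² + 13*(-54)))*(37173 - 15434) = (-5896 + (-85 + 2916 - 702))*21739 = (-5896 + 2129)*21739 = -3767*21739 = -81890813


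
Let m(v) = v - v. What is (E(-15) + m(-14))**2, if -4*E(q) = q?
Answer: 225/16 ≈ 14.063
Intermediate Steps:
m(v) = 0
E(q) = -q/4
(E(-15) + m(-14))**2 = (-1/4*(-15) + 0)**2 = (15/4 + 0)**2 = (15/4)**2 = 225/16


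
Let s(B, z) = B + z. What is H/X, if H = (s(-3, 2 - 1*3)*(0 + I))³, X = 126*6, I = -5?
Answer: 2000/189 ≈ 10.582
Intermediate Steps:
X = 756
H = 8000 (H = ((-3 + (2 - 1*3))*(0 - 5))³ = ((-3 + (2 - 3))*(-5))³ = ((-3 - 1)*(-5))³ = (-4*(-5))³ = 20³ = 8000)
H/X = 8000/756 = 8000*(1/756) = 2000/189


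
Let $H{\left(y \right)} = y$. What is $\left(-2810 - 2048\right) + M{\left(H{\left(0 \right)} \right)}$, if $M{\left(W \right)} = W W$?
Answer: $-4858$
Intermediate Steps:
$M{\left(W \right)} = W^{2}$
$\left(-2810 - 2048\right) + M{\left(H{\left(0 \right)} \right)} = \left(-2810 - 2048\right) + 0^{2} = -4858 + 0 = -4858$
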